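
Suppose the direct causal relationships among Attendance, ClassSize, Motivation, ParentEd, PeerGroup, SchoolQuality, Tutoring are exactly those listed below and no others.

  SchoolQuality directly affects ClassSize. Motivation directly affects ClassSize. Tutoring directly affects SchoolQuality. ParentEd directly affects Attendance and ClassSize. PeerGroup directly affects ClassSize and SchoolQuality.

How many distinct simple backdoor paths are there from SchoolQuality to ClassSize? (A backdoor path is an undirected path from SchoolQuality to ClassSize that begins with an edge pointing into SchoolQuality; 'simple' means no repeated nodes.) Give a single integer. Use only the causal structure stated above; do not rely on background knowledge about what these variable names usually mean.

A backdoor path from SchoolQuality to ClassSize is any simple undirected path whose first edge points into SchoolQuality (i.e. leaves SchoolQuality via a parent).
Parents of SchoolQuality: {PeerGroup, Tutoring}.
Enumerating:
  P1: SchoolQuality <- PeerGroup -> ClassSize
That exhausts the simple backdoor paths. Count: 1.

1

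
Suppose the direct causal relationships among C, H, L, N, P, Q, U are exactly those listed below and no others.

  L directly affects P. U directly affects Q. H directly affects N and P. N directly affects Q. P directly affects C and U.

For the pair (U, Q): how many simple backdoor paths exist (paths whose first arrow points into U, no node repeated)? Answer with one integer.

A backdoor path from U to Q is any simple undirected path whose first edge points into U (i.e. leaves U via a parent).
Parents of U: {P}.
Enumerating:
  P1: U <- P <- H -> N -> Q
That exhausts the simple backdoor paths. Count: 1.

1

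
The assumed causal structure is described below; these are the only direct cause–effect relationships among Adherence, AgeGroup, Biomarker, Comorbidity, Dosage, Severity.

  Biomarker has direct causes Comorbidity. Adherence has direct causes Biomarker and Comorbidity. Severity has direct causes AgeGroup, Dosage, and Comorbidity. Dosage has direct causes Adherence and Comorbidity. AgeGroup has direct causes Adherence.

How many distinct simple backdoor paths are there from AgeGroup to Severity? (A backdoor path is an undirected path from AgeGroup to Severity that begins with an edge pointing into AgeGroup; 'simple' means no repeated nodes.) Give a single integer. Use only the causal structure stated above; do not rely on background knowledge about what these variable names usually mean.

A backdoor path from AgeGroup to Severity is any simple undirected path whose first edge points into AgeGroup (i.e. leaves AgeGroup via a parent).
Parents of AgeGroup: {Adherence}.
Enumerating:
  P1: AgeGroup <- Adherence <- Comorbidity -> Dosage -> Severity
  P2: AgeGroup <- Adherence <- Comorbidity -> Severity
  P3: AgeGroup <- Adherence <- Biomarker <- Comorbidity -> Dosage -> Severity
  P4: AgeGroup <- Adherence <- Biomarker <- Comorbidity -> Severity
  P5: AgeGroup <- Adherence -> Dosage <- Comorbidity -> Severity
  P6: AgeGroup <- Adherence -> Dosage -> Severity
That exhausts the simple backdoor paths. Count: 6.

6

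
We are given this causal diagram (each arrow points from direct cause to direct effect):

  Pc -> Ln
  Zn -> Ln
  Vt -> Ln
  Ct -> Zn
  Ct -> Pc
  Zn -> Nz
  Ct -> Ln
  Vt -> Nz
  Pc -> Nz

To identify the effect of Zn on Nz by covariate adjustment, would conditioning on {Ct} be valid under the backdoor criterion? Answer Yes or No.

Yes

Backdoor paths from Zn to Nz (paths whose first edge points into Zn):
  P1: Zn <- Ct -> Pc -> Nz
  P2: Zn <- Ct -> Pc -> Ln <- Vt -> Nz
  P3: Zn <- Ct -> Ln <- Pc -> Nz
  P4: Zn <- Ct -> Ln <- Vt -> Nz
Condition 1 (no descendant of Zn in the set): holds — descendants of Zn are {Ln, Nz}; none are in {Ct}.
Condition 2 (every backdoor path blocked by {Ct}):
  P1: blocked at fork node Ct ∈ conditioning set.
  P2: blocked at fork node Ct ∈ conditioning set.
  P3: blocked at fork node Ct ∈ conditioning set.
  P4: blocked at fork node Ct ∈ conditioning set.
{Ct} satisfies the backdoor criterion.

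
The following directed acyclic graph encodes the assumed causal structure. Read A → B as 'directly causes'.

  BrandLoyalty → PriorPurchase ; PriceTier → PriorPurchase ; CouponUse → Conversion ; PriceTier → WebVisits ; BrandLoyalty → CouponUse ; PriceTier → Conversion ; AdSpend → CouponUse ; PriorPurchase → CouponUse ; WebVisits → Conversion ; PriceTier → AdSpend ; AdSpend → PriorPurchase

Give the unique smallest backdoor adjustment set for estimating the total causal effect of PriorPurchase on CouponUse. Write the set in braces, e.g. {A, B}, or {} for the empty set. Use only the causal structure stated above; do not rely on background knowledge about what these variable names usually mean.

Variables eligible for adjustment (non-descendants of PriorPurchase, excluding PriorPurchase and CouponUse): {AdSpend, BrandLoyalty, PriceTier, WebVisits}.
Backdoor paths from PriorPurchase to CouponUse:
  P1: PriorPurchase <- BrandLoyalty -> CouponUse
  P2: PriorPurchase <- PriceTier -> WebVisits -> Conversion <- CouponUse
  P3: PriorPurchase <- PriceTier -> AdSpend -> CouponUse
  P4: PriorPurchase <- PriceTier -> Conversion <- CouponUse
  P5: PriorPurchase <- AdSpend <- PriceTier -> WebVisits -> Conversion <- CouponUse
  P6: PriorPurchase <- AdSpend <- PriceTier -> Conversion <- CouponUse
  P7: PriorPurchase <- AdSpend -> CouponUse
The empty set is not sufficient: P1 (PriorPurchase <- BrandLoyalty -> CouponUse) has no collider blocking it and no conditioned non-collider, so it is open.
Try {AdSpend, BrandLoyalty}:
  P1: blocked at fork node BrandLoyalty ∈ conditioning set.
  P2: blocked at collider Conversion (neither it nor any descendant is in the conditioning set).
  P3: blocked at chain node AdSpend ∈ conditioning set.
  P4: blocked at collider Conversion (neither it nor any descendant is in the conditioning set).
  P5: blocked at chain node AdSpend ∈ conditioning set.
  P6: blocked at chain node AdSpend ∈ conditioning set.
  P7: blocked at fork node AdSpend ∈ conditioning set.
{AdSpend, BrandLoyalty} contains no descendant of PriorPurchase and blocks every backdoor path.
Every element of {AdSpend, BrandLoyalty} is needed (dropping AdSpend leaves P3 open; dropping BrandLoyalty leaves P1 open), so no proper subset is valid.
Among all size-2 subsets of the eligible variables, only {AdSpend, BrandLoyalty} blocks every backdoor path, so it is the unique smallest valid adjustment set.

{AdSpend, BrandLoyalty}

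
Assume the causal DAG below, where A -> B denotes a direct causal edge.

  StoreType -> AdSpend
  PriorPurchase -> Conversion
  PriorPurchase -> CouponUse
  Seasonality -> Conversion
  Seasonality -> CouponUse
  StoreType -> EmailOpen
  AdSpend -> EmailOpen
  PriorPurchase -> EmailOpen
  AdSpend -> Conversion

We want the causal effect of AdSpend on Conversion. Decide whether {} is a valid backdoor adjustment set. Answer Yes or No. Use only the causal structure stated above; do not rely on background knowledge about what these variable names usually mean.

Yes

Backdoor paths from AdSpend to Conversion (paths whose first edge points into AdSpend):
  P1: AdSpend <- StoreType -> EmailOpen <- PriorPurchase -> Conversion
  P2: AdSpend <- StoreType -> EmailOpen <- PriorPurchase -> CouponUse <- Seasonality -> Conversion
Condition 1 (no descendant of AdSpend in the set): holds — descendants of AdSpend are {Conversion, EmailOpen}; none are in {}.
Condition 2 (every backdoor path blocked by {}):
  P1: blocked at collider EmailOpen (neither it nor any descendant is in the conditioning set).
  P2: blocked at collider EmailOpen (neither it nor any descendant is in the conditioning set).
{} satisfies the backdoor criterion.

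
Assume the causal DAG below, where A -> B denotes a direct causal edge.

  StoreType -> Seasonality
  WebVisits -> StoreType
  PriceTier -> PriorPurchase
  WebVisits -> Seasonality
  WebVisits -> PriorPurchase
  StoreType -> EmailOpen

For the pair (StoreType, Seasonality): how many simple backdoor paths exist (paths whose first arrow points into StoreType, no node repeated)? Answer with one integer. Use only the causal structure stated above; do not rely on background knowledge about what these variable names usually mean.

1

A backdoor path from StoreType to Seasonality is any simple undirected path whose first edge points into StoreType (i.e. leaves StoreType via a parent).
Parents of StoreType: {WebVisits}.
Enumerating:
  P1: StoreType <- WebVisits -> Seasonality
That exhausts the simple backdoor paths. Count: 1.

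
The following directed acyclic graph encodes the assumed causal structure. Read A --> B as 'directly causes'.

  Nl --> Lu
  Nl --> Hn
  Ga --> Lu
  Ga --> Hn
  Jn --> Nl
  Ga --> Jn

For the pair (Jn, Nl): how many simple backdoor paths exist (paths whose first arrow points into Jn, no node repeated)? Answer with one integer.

A backdoor path from Jn to Nl is any simple undirected path whose first edge points into Jn (i.e. leaves Jn via a parent).
Parents of Jn: {Ga}.
Enumerating:
  P1: Jn <- Ga -> Hn <- Nl
  P2: Jn <- Ga -> Lu <- Nl
That exhausts the simple backdoor paths. Count: 2.

2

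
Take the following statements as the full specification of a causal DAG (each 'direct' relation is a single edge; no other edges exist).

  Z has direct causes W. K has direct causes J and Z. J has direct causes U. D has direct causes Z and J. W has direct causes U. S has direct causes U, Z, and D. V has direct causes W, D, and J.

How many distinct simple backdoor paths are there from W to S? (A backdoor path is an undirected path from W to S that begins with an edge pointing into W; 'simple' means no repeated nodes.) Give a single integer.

7

A backdoor path from W to S is any simple undirected path whose first edge points into W (i.e. leaves W via a parent).
Parents of W: {U}.
Enumerating:
  P1: W <- U -> J -> D <- Z -> S
  P2: W <- U -> J -> D -> S
  P3: W <- U -> J -> V <- D <- Z -> S
  P4: W <- U -> J -> V <- D -> S
  P5: W <- U -> J -> K <- Z -> D -> S
  P6: W <- U -> J -> K <- Z -> S
  P7: W <- U -> S
That exhausts the simple backdoor paths. Count: 7.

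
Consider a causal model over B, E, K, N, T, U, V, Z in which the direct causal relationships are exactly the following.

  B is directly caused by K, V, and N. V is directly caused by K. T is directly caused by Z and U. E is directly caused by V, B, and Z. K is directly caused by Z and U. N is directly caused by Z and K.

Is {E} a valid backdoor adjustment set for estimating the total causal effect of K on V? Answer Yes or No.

Backdoor paths from K to V (paths whose first edge points into K):
  P1: K <- U -> T <- Z -> N -> B <- V
  P2: K <- U -> T <- Z -> N -> B -> E <- V
  P3: K <- U -> T <- Z -> E <- V
  P4: K <- U -> T <- Z -> E <- B <- V
  P5: K <- Z -> N -> B <- V
  P6: K <- Z -> N -> B -> E <- V
  P7: K <- Z -> E <- V
  P8: K <- Z -> E <- B <- V
Condition 1 (no descendant of K in the set): FAILS — E is a descendant of K.
Condition 2 (every backdoor path blocked by {E}):
  P1: blocked at collider T (neither it nor any descendant is in the conditioning set).
  P2: blocked at collider T (neither it nor any descendant is in the conditioning set).
  P3: blocked at collider T (neither it nor any descendant is in the conditioning set).
  P4: blocked at collider T (neither it nor any descendant is in the conditioning set).
  P5: open — collider(s) B are conditioned on (or have a conditioned descendant) and no non-collider on the path is in the set.
  P6: open — collider(s) E are conditioned on (or have a conditioned descendant) and no non-collider on the path is in the set.
  P7: open — collider(s) E are conditioned on (or have a conditioned descendant) and no non-collider on the path is in the set.
  P8: open — collider(s) E are conditioned on (or have a conditioned descendant) and no non-collider on the path is in the set.
{E} does not satisfy the backdoor criterion.

No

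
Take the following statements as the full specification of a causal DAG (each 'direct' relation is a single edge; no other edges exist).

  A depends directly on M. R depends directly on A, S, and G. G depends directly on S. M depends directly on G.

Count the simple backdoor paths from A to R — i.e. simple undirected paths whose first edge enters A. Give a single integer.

2

A backdoor path from A to R is any simple undirected path whose first edge points into A (i.e. leaves A via a parent).
Parents of A: {M}.
Enumerating:
  P1: A <- M <- G <- S -> R
  P2: A <- M <- G -> R
That exhausts the simple backdoor paths. Count: 2.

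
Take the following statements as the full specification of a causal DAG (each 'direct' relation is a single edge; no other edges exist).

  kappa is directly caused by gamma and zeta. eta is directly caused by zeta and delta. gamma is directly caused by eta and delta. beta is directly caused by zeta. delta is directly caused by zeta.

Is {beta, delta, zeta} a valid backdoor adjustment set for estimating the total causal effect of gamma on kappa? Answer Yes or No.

Yes

Backdoor paths from gamma to kappa (paths whose first edge points into gamma):
  P1: gamma <- delta <- zeta -> kappa
  P2: gamma <- delta -> eta <- zeta -> kappa
  P3: gamma <- eta <- zeta -> kappa
  P4: gamma <- eta <- delta <- zeta -> kappa
Condition 1 (no descendant of gamma in the set): holds — descendants of gamma are {kappa}; none are in {beta, delta, zeta}.
Condition 2 (every backdoor path blocked by {beta, delta, zeta}):
  P1: blocked at chain node delta ∈ conditioning set.
  P2: blocked at fork node delta ∈ conditioning set.
  P3: blocked at fork node zeta ∈ conditioning set.
  P4: blocked at chain node delta ∈ conditioning set.
{beta, delta, zeta} satisfies the backdoor criterion.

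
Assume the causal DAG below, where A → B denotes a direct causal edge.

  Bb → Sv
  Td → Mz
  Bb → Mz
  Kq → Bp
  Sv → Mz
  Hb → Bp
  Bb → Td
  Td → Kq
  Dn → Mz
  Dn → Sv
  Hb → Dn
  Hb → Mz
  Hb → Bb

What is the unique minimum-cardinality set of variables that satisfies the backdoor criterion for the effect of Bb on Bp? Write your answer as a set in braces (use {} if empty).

{Hb}

Variables eligible for adjustment (non-descendants of Bb, excluding Bb and Bp): {Dn, Hb}.
Backdoor paths from Bb to Bp:
  P1: Bb <- Hb -> Dn -> Sv -> Mz <- Td -> Kq -> Bp
  P2: Bb <- Hb -> Dn -> Mz <- Td -> Kq -> Bp
  P3: Bb <- Hb -> Bp
  P4: Bb <- Hb -> Mz <- Td -> Kq -> Bp
The empty set is not sufficient: P3 (Bb <- Hb -> Bp) has no collider blocking it and no conditioned non-collider, so it is open.
Try {Hb}:
  P1: blocked at fork node Hb ∈ conditioning set.
  P2: blocked at fork node Hb ∈ conditioning set.
  P3: blocked at fork node Hb ∈ conditioning set.
  P4: blocked at fork node Hb ∈ conditioning set.
{Hb} contains no descendant of Bb and blocks every backdoor path.
No other singleton works — e.g. {Dn} leaves P3 open — so {Hb} is the unique smallest valid adjustment set.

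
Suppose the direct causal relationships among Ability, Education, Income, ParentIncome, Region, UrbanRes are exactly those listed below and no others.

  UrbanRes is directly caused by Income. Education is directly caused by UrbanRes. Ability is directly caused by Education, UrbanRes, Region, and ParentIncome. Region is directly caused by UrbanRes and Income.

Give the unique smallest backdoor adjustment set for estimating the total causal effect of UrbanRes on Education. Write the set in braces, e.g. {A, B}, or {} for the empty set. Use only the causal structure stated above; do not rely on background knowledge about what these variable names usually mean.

{}

Variables eligible for adjustment (non-descendants of UrbanRes, excluding UrbanRes and Education): {Income, ParentIncome}.
Backdoor paths from UrbanRes to Education:
  P1: UrbanRes <- Income -> Region -> Ability <- Education
Each backdoor path contains an unconditioned collider, so every path is already blocked with the empty conditioning set:
  P1: blocked at collider Ability (neither it nor any descendant is in the conditioning set).
The empty set is therefore the unique smallest valid set.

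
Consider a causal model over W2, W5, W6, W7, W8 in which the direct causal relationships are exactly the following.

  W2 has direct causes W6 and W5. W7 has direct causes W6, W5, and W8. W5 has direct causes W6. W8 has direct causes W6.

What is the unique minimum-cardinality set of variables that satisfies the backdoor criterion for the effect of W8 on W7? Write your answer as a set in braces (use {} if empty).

Variables eligible for adjustment (non-descendants of W8, excluding W8 and W7): {W2, W5, W6}.
Backdoor paths from W8 to W7:
  P1: W8 <- W6 -> W5 -> W7
  P2: W8 <- W6 -> W7
  P3: W8 <- W6 -> W2 <- W5 -> W7
The empty set is not sufficient: P1 (W8 <- W6 -> W5 -> W7) has no collider blocking it and no conditioned non-collider, so it is open.
Try {W6}:
  P1: blocked at fork node W6 ∈ conditioning set.
  P2: blocked at fork node W6 ∈ conditioning set.
  P3: blocked at fork node W6 ∈ conditioning set.
{W6} contains no descendant of W8 and blocks every backdoor path.
No other singleton works — e.g. {W5} leaves P2 open — so {W6} is the unique smallest valid adjustment set.

{W6}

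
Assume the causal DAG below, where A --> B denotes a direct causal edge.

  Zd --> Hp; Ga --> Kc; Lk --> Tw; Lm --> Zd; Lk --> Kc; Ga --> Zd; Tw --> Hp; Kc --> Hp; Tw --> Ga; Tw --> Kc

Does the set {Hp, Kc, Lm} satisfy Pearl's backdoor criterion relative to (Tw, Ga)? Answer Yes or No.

Backdoor paths from Tw to Ga (paths whose first edge points into Tw):
  P1: Tw <- Lk -> Kc <- Ga
  P2: Tw <- Lk -> Kc -> Hp <- Zd <- Ga
Condition 1 (no descendant of Tw in the set): FAILS — Hp and Kc are descendants of Tw.
Condition 2 (every backdoor path blocked by {Hp, Kc, Lm}):
  P1: open — collider(s) Kc are conditioned on (or have a conditioned descendant) and no non-collider on the path is in the set.
  P2: blocked at chain node Kc ∈ conditioning set.
{Hp, Kc, Lm} does not satisfy the backdoor criterion.

No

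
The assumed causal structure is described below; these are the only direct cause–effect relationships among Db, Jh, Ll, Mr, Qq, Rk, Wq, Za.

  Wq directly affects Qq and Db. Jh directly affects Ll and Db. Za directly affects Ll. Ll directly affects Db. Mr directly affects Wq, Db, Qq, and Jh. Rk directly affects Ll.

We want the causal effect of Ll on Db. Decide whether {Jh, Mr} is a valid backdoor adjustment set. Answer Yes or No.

Backdoor paths from Ll to Db (paths whose first edge points into Ll):
  P1: Ll <- Jh <- Mr -> Wq -> Db
  P2: Ll <- Jh <- Mr -> Qq <- Wq -> Db
  P3: Ll <- Jh <- Mr -> Db
  P4: Ll <- Jh -> Db
Condition 1 (no descendant of Ll in the set): holds — descendants of Ll are {Db}; none are in {Jh, Mr}.
Condition 2 (every backdoor path blocked by {Jh, Mr}):
  P1: blocked at chain node Jh ∈ conditioning set.
  P2: blocked at chain node Jh ∈ conditioning set.
  P3: blocked at chain node Jh ∈ conditioning set.
  P4: blocked at fork node Jh ∈ conditioning set.
{Jh, Mr} satisfies the backdoor criterion.

Yes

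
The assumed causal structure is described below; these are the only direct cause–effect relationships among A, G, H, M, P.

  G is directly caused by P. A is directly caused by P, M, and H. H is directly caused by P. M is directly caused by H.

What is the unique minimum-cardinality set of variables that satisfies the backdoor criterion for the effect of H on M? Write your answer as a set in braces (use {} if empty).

{}

Variables eligible for adjustment (non-descendants of H, excluding H and M): {G, P}.
Backdoor paths from H to M:
  P1: H <- P -> A <- M
Each backdoor path contains an unconditioned collider, so every path is already blocked with the empty conditioning set:
  P1: blocked at collider A (neither it nor any descendant is in the conditioning set).
The empty set is therefore the unique smallest valid set.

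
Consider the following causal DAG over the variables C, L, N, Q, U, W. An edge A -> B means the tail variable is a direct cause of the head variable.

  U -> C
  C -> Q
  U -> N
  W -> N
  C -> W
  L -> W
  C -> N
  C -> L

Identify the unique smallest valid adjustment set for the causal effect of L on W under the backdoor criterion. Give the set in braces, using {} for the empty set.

Variables eligible for adjustment (non-descendants of L, excluding L and W): {C, Q, U}.
Backdoor paths from L to W:
  P1: L <- C <- U -> N <- W
  P2: L <- C -> W
  P3: L <- C -> N <- W
The empty set is not sufficient: P2 (L <- C -> W) has no collider blocking it and no conditioned non-collider, so it is open.
Try {C}:
  P1: blocked at chain node C ∈ conditioning set.
  P2: blocked at fork node C ∈ conditioning set.
  P3: blocked at fork node C ∈ conditioning set.
{C} contains no descendant of L and blocks every backdoor path.
No other singleton works — e.g. {U} leaves P2 open — so {C} is the unique smallest valid adjustment set.

{C}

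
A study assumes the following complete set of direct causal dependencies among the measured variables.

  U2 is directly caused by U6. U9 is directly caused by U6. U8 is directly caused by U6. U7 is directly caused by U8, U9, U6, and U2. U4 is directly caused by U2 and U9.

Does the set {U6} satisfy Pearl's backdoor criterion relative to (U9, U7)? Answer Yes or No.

Backdoor paths from U9 to U7 (paths whose first edge points into U9):
  P1: U9 <- U6 -> U2 -> U7
  P2: U9 <- U6 -> U8 -> U7
  P3: U9 <- U6 -> U7
Condition 1 (no descendant of U9 in the set): holds — descendants of U9 are {U4, U7}; none are in {U6}.
Condition 2 (every backdoor path blocked by {U6}):
  P1: blocked at fork node U6 ∈ conditioning set.
  P2: blocked at fork node U6 ∈ conditioning set.
  P3: blocked at fork node U6 ∈ conditioning set.
{U6} satisfies the backdoor criterion.

Yes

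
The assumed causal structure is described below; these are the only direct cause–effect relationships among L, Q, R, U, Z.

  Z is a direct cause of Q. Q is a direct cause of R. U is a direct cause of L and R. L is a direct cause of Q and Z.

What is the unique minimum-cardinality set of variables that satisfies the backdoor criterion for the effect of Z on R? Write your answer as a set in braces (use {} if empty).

{L}

Variables eligible for adjustment (non-descendants of Z, excluding Z and R): {L, U}.
Backdoor paths from Z to R:
  P1: Z <- L <- U -> R
  P2: Z <- L -> Q -> R
The empty set is not sufficient: P1 (Z <- L <- U -> R) has no collider blocking it and no conditioned non-collider, so it is open.
Try {L}:
  P1: blocked at chain node L ∈ conditioning set.
  P2: blocked at fork node L ∈ conditioning set.
{L} contains no descendant of Z and blocks every backdoor path.
No other singleton works — e.g. {U} leaves P2 open — so {L} is the unique smallest valid adjustment set.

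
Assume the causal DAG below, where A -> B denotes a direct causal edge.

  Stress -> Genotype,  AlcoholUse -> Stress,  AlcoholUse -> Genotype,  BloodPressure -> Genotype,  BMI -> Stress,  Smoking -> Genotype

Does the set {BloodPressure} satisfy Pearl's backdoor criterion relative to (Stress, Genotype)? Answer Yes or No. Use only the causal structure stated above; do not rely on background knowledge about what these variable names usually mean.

Backdoor paths from Stress to Genotype (paths whose first edge points into Stress):
  P1: Stress <- AlcoholUse -> Genotype
Condition 1 (no descendant of Stress in the set): holds — descendants of Stress are {Genotype}; none are in {BloodPressure}.
Condition 2 (every backdoor path blocked by {BloodPressure}):
  P1: open — no interior node is in the conditioning set.
{BloodPressure} does not satisfy the backdoor criterion.

No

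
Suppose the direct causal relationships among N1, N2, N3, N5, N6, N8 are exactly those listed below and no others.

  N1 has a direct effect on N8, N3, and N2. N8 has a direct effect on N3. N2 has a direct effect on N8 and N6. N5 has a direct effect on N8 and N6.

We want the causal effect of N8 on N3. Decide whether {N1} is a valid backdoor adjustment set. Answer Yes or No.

Yes

Backdoor paths from N8 to N3 (paths whose first edge points into N8):
  P1: N8 <- N1 -> N3
  P2: N8 <- N2 <- N1 -> N3
  P3: N8 <- N5 -> N6 <- N2 <- N1 -> N3
Condition 1 (no descendant of N8 in the set): holds — descendants of N8 are {N3}; none are in {N1}.
Condition 2 (every backdoor path blocked by {N1}):
  P1: blocked at fork node N1 ∈ conditioning set.
  P2: blocked at fork node N1 ∈ conditioning set.
  P3: blocked at collider N6 (neither it nor any descendant is in the conditioning set).
{N1} satisfies the backdoor criterion.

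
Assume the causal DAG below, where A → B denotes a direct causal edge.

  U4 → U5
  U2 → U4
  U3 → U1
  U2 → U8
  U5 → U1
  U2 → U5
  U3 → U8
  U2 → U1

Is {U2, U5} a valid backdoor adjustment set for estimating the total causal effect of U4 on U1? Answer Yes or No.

Backdoor paths from U4 to U1 (paths whose first edge points into U4):
  P1: U4 <- U2 -> U5 -> U1
  P2: U4 <- U2 -> U8 <- U3 -> U1
  P3: U4 <- U2 -> U1
Condition 1 (no descendant of U4 in the set): FAILS — U5 is a descendant of U4.
Condition 2 (every backdoor path blocked by {U2, U5}):
  P1: blocked at fork node U2 ∈ conditioning set.
  P2: blocked at fork node U2 ∈ conditioning set.
  P3: blocked at fork node U2 ∈ conditioning set.
{U2, U5} does not satisfy the backdoor criterion.

No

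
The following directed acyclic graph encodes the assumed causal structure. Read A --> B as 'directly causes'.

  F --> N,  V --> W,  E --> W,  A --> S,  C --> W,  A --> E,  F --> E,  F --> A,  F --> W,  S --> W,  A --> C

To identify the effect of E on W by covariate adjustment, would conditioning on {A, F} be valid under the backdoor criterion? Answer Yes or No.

Yes

Backdoor paths from E to W (paths whose first edge points into E):
  P1: E <- F -> A -> C -> W
  P2: E <- F -> A -> S -> W
  P3: E <- F -> W
  P4: E <- A <- F -> W
  P5: E <- A -> C -> W
  P6: E <- A -> S -> W
Condition 1 (no descendant of E in the set): holds — descendants of E are {W}; none are in {A, F}.
Condition 2 (every backdoor path blocked by {A, F}):
  P1: blocked at fork node F ∈ conditioning set.
  P2: blocked at fork node F ∈ conditioning set.
  P3: blocked at fork node F ∈ conditioning set.
  P4: blocked at chain node A ∈ conditioning set.
  P5: blocked at fork node A ∈ conditioning set.
  P6: blocked at fork node A ∈ conditioning set.
{A, F} satisfies the backdoor criterion.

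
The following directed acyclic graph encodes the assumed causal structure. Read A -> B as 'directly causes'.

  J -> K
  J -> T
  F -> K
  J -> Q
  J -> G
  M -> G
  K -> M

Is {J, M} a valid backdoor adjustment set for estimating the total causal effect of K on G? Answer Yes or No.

No

Backdoor paths from K to G (paths whose first edge points into K):
  P1: K <- J -> G
Condition 1 (no descendant of K in the set): FAILS — M is a descendant of K.
Condition 2 (every backdoor path blocked by {J, M}):
  P1: blocked at fork node J ∈ conditioning set.
{J, M} does not satisfy the backdoor criterion.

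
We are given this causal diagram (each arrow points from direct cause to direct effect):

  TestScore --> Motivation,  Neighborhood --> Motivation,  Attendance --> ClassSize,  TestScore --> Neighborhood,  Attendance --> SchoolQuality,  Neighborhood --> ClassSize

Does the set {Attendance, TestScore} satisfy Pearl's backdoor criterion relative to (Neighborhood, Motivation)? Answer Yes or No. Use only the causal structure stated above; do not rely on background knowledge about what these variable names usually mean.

Backdoor paths from Neighborhood to Motivation (paths whose first edge points into Neighborhood):
  P1: Neighborhood <- TestScore -> Motivation
Condition 1 (no descendant of Neighborhood in the set): holds — descendants of Neighborhood are {ClassSize, Motivation}; none are in {Attendance, TestScore}.
Condition 2 (every backdoor path blocked by {Attendance, TestScore}):
  P1: blocked at fork node TestScore ∈ conditioning set.
{Attendance, TestScore} satisfies the backdoor criterion.

Yes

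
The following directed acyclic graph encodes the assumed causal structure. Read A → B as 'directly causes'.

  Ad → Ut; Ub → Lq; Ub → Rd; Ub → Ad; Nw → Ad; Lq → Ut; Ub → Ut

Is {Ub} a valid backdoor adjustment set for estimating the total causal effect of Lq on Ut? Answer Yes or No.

Yes

Backdoor paths from Lq to Ut (paths whose first edge points into Lq):
  P1: Lq <- Ub -> Ad -> Ut
  P2: Lq <- Ub -> Ut
Condition 1 (no descendant of Lq in the set): holds — descendants of Lq are {Ut}; none are in {Ub}.
Condition 2 (every backdoor path blocked by {Ub}):
  P1: blocked at fork node Ub ∈ conditioning set.
  P2: blocked at fork node Ub ∈ conditioning set.
{Ub} satisfies the backdoor criterion.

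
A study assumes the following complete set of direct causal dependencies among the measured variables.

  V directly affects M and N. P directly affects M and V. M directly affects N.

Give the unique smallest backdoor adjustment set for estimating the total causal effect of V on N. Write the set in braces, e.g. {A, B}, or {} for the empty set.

{P}

Variables eligible for adjustment (non-descendants of V, excluding V and N): {P}.
Backdoor paths from V to N:
  P1: V <- P -> M -> N
The empty set is not sufficient: P1 (V <- P -> M -> N) has no collider blocking it and no conditioned non-collider, so it is open.
Try {P}:
  P1: blocked at fork node P ∈ conditioning set.
{P} contains no descendant of V and blocks every backdoor path.
{P} is the unique smallest valid adjustment set.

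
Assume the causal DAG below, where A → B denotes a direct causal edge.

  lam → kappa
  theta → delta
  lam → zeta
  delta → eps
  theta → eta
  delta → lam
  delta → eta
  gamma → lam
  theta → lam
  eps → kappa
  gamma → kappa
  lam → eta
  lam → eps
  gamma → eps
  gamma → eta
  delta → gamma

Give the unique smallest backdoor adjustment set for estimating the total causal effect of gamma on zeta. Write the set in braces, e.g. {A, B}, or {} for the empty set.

{delta}

Variables eligible for adjustment (non-descendants of gamma, excluding gamma and zeta): {delta, theta}.
Backdoor paths from gamma to zeta:
  P1: gamma <- delta <- theta -> lam -> zeta
  P2: gamma <- delta <- theta -> eta <- lam -> zeta
  P3: gamma <- delta -> lam -> zeta
  P4: gamma <- delta -> eps <- lam -> zeta
  P5: gamma <- delta -> eps -> kappa <- lam -> zeta
  P6: gamma <- delta -> eta <- theta -> lam -> zeta
  P7: gamma <- delta -> eta <- lam -> zeta
The empty set is not sufficient: P1 (gamma <- delta <- theta -> lam -> zeta) has no collider blocking it and no conditioned non-collider, so it is open.
Try {delta}:
  P1: blocked at chain node delta ∈ conditioning set.
  P2: blocked at chain node delta ∈ conditioning set.
  P3: blocked at fork node delta ∈ conditioning set.
  P4: blocked at fork node delta ∈ conditioning set.
  P5: blocked at fork node delta ∈ conditioning set.
  P6: blocked at fork node delta ∈ conditioning set.
  P7: blocked at fork node delta ∈ conditioning set.
{delta} contains no descendant of gamma and blocks every backdoor path.
No other singleton works — e.g. {theta} leaves P3 open — so {delta} is the unique smallest valid adjustment set.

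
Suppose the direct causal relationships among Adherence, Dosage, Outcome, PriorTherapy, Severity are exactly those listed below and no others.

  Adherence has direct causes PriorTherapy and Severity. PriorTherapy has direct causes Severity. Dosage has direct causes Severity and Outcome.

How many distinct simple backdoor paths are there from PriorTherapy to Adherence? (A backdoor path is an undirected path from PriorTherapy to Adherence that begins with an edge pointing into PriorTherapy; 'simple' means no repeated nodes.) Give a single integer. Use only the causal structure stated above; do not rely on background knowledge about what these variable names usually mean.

1

A backdoor path from PriorTherapy to Adherence is any simple undirected path whose first edge points into PriorTherapy (i.e. leaves PriorTherapy via a parent).
Parents of PriorTherapy: {Severity}.
Enumerating:
  P1: PriorTherapy <- Severity -> Adherence
That exhausts the simple backdoor paths. Count: 1.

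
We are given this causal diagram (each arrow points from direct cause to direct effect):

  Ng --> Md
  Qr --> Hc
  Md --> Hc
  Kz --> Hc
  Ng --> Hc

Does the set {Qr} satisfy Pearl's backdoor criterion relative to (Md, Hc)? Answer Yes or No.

No

Backdoor paths from Md to Hc (paths whose first edge points into Md):
  P1: Md <- Ng -> Hc
Condition 1 (no descendant of Md in the set): holds — descendants of Md are {Hc}; none are in {Qr}.
Condition 2 (every backdoor path blocked by {Qr}):
  P1: open — no interior node is in the conditioning set.
{Qr} does not satisfy the backdoor criterion.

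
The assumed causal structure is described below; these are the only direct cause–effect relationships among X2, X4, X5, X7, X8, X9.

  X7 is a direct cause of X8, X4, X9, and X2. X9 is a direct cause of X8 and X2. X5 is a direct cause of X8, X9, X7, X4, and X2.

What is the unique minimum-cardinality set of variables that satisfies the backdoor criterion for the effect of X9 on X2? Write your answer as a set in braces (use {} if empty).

Variables eligible for adjustment (non-descendants of X9, excluding X9 and X2): {X4, X5, X7}.
Backdoor paths from X9 to X2:
  P1: X9 <- X5 -> X7 -> X2
  P2: X9 <- X5 -> X2
  P3: X9 <- X5 -> X8 <- X7 -> X2
  P4: X9 <- X5 -> X4 <- X7 -> X2
  P5: X9 <- X7 <- X5 -> X2
  P6: X9 <- X7 -> X2
  P7: X9 <- X7 -> X8 <- X5 -> X2
  P8: X9 <- X7 -> X4 <- X5 -> X2
The empty set is not sufficient: P1 (X9 <- X5 -> X7 -> X2) has no collider blocking it and no conditioned non-collider, so it is open.
Try {X5, X7}:
  P1: blocked at fork node X5 ∈ conditioning set.
  P2: blocked at fork node X5 ∈ conditioning set.
  P3: blocked at fork node X5 ∈ conditioning set.
  P4: blocked at fork node X5 ∈ conditioning set.
  P5: blocked at chain node X7 ∈ conditioning set.
  P6: blocked at fork node X7 ∈ conditioning set.
  P7: blocked at fork node X7 ∈ conditioning set.
  P8: blocked at fork node X7 ∈ conditioning set.
{X5, X7} contains no descendant of X9 and blocks every backdoor path.
Every element of {X5, X7} is needed (dropping X5 leaves P2 open; dropping X7 leaves P6 open), so no proper subset is valid.
Among all size-2 subsets of the eligible variables, only {X5, X7} blocks every backdoor path, so it is the unique smallest valid adjustment set.

{X5, X7}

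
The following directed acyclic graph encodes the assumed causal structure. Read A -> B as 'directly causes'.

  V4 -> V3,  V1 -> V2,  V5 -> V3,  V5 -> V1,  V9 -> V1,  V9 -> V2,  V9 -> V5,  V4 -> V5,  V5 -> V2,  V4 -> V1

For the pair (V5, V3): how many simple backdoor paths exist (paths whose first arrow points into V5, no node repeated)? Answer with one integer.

3

A backdoor path from V5 to V3 is any simple undirected path whose first edge points into V5 (i.e. leaves V5 via a parent).
Parents of V5: {V4, V9}.
Enumerating:
  P1: V5 <- V4 -> V3
  P2: V5 <- V9 -> V1 <- V4 -> V3
  P3: V5 <- V9 -> V2 <- V1 <- V4 -> V3
That exhausts the simple backdoor paths. Count: 3.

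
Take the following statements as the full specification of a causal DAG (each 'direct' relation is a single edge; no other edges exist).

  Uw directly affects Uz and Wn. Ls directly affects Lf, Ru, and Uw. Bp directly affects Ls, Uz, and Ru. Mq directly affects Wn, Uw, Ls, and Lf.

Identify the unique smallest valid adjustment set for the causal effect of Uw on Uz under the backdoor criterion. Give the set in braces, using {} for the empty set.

{Bp}

Variables eligible for adjustment (non-descendants of Uw, excluding Uw and Uz): {Bp, Lf, Ls, Mq, Ru}.
Backdoor paths from Uw to Uz:
  P1: Uw <- Mq -> Ls <- Bp -> Uz
  P2: Uw <- Mq -> Ls -> Ru <- Bp -> Uz
  P3: Uw <- Mq -> Lf <- Ls <- Bp -> Uz
  P4: Uw <- Mq -> Lf <- Ls -> Ru <- Bp -> Uz
  P5: Uw <- Ls <- Bp -> Uz
  P6: Uw <- Ls -> Ru <- Bp -> Uz
The empty set is not sufficient: P5 (Uw <- Ls <- Bp -> Uz) has no collider blocking it and no conditioned non-collider, so it is open.
Try {Bp}:
  P1: blocked at collider Ls (neither it nor any descendant is in the conditioning set).
  P2: blocked at collider Ru (neither it nor any descendant is in the conditioning set).
  P3: blocked at collider Lf (neither it nor any descendant is in the conditioning set).
  P4: blocked at collider Lf (neither it nor any descendant is in the conditioning set).
  P5: blocked at fork node Bp ∈ conditioning set.
  P6: blocked at collider Ru (neither it nor any descendant is in the conditioning set).
{Bp} contains no descendant of Uw and blocks every backdoor path.
No other singleton works — e.g. {Mq} leaves P5 open — so {Bp} is the unique smallest valid adjustment set.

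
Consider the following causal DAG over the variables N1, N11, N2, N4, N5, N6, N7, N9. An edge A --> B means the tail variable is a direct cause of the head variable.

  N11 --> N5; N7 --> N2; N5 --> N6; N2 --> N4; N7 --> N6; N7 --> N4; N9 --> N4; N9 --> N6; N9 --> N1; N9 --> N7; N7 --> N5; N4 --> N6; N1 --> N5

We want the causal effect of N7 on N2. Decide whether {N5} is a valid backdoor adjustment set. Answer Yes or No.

Backdoor paths from N7 to N2 (paths whose first edge points into N7):
  P1: N7 <- N9 -> N1 -> N5 -> N6 <- N4 <- N2
  P2: N7 <- N9 -> N4 <- N2
  P3: N7 <- N9 -> N6 <- N4 <- N2
Condition 1 (no descendant of N7 in the set): FAILS — N5 is a descendant of N7.
Condition 2 (every backdoor path blocked by {N5}):
  P1: blocked at chain node N5 ∈ conditioning set.
  P2: blocked at collider N4 (neither it nor any descendant is in the conditioning set).
  P3: blocked at collider N6 (neither it nor any descendant is in the conditioning set).
{N5} does not satisfy the backdoor criterion.

No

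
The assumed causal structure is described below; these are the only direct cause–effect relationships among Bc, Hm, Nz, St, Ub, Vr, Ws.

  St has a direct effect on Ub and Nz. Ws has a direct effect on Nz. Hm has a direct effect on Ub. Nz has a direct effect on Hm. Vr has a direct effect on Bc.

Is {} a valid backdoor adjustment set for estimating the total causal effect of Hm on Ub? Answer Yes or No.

Backdoor paths from Hm to Ub (paths whose first edge points into Hm):
  P1: Hm <- Nz <- St -> Ub
Condition 1 (no descendant of Hm in the set): holds — descendants of Hm are {Ub}; none are in {}.
Condition 2 (every backdoor path blocked by {}):
  P1: open — no interior node is in the conditioning set.
{} does not satisfy the backdoor criterion.

No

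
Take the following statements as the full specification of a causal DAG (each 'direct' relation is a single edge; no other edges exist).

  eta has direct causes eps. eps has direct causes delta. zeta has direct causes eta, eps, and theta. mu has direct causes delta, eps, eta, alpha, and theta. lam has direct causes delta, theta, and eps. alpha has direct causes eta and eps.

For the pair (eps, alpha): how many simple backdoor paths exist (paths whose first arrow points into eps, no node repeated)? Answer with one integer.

7

A backdoor path from eps to alpha is any simple undirected path whose first edge points into eps (i.e. leaves eps via a parent).
Parents of eps: {delta}.
Enumerating:
  P1: eps <- delta -> lam <- theta -> zeta <- eta -> alpha
  P2: eps <- delta -> lam <- theta -> zeta <- eta -> mu <- alpha
  P3: eps <- delta -> lam <- theta -> mu <- eta -> alpha
  P4: eps <- delta -> lam <- theta -> mu <- alpha
  P5: eps <- delta -> mu <- theta -> zeta <- eta -> alpha
  P6: eps <- delta -> mu <- eta -> alpha
  P7: eps <- delta -> mu <- alpha
That exhausts the simple backdoor paths. Count: 7.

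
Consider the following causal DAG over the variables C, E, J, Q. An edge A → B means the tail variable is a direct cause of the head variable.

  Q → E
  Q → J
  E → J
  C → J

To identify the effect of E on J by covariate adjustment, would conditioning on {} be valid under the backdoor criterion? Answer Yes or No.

No

Backdoor paths from E to J (paths whose first edge points into E):
  P1: E <- Q -> J
Condition 1 (no descendant of E in the set): holds — descendants of E are {J}; none are in {}.
Condition 2 (every backdoor path blocked by {}):
  P1: open — no interior node is in the conditioning set.
{} does not satisfy the backdoor criterion.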